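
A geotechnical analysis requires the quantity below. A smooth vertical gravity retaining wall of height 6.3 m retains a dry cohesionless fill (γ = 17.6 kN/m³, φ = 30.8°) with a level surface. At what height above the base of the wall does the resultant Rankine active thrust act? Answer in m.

2.10 m

K_a = 0.3227.
The pressure distribution is triangular, so the resultant acts at H/3 above the base = 6.3/3 = 2.100 m.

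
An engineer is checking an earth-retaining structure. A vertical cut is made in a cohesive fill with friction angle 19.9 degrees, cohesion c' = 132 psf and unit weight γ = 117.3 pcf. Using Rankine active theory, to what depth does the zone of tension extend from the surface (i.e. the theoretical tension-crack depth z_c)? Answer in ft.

K_a = tan²(45° − 19.9°/2) = 0.4921; √K_a = 0.7015.
The active pressure is zero where K_a γ z = 2c√K_a, so z_c = 2c/(γ√K_a) = 2×132/(117.3×0.7015) = 3.208 ft.

3.21 ft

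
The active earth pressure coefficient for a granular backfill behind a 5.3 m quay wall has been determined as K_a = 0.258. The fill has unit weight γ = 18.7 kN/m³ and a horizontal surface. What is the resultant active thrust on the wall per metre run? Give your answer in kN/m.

67.8 kN/m

P = ½ K_a γ H² = 0.5 × 0.258 × 18.7 × 5.3² = 67.76 kN/m.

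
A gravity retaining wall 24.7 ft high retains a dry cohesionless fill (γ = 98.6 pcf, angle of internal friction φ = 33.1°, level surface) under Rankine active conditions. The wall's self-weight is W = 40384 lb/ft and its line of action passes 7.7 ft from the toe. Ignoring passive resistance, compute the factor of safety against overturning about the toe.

K_a = tan²(45° − 33.1°/2) = 0.2936.
P_a = ½K_aγH² = 0.5×0.2936×98.6×24.7² = 8830 lb/ft, acting at H/3 = 8.233 ft above the base.
Overturning moment M_o = P_a × H/3 = 8830 × 8.233 = 72700.
Resisting moment M_r = W × 7.7 = 40384 × 7.7 = 311000.
FS_overturning = M_r/M_o = 311000/72700 = 4.277.

4.28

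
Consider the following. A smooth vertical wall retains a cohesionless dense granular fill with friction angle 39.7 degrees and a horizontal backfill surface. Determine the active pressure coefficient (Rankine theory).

0.220

K_a = tan²(45° − φ/2) = tan²(25.15°) = 0.2204.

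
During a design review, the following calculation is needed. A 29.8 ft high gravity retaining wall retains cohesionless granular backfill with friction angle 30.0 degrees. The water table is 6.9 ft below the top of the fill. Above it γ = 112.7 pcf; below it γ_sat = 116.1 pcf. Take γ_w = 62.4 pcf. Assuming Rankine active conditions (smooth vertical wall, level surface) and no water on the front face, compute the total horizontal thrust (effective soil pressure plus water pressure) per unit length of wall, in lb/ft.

K_a = tan²(45° − φ/2) = 0.3333.
γ' = 116.1 − 62.4 = 53.70 pcf. Depth below WT = 22.9 ft.
σ'_h at WT = K_a γ d_w = 259.2 psf; at base = 259.2 + K_a γ' × 22.9 = 669.1 psf.
P₁ (0–6.9 ft) = ½×259.2×6.9 = 894.3. P₂ (6.9–29.8 ft) = ½(259.2+669.1)×22.9 = 10630.
P_w = ½ γ_w h₂² = 0.5×62.4×22.9² = 16360. Total = 894.3+10630+16360 = 27890 lb/ft.

27900 lb/ft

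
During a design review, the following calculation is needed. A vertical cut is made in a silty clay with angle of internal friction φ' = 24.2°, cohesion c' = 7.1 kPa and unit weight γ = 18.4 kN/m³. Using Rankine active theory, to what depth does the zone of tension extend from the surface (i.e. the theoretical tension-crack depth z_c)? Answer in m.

K_a = tan²(45° − 24.2°/2) = 0.4185; √K_a = 0.6469.
The active pressure is zero where K_a γ z = 2c√K_a, so z_c = 2c/(γ√K_a) = 2×7.1/(18.4×0.6469) = 1.193 m.

1.19 m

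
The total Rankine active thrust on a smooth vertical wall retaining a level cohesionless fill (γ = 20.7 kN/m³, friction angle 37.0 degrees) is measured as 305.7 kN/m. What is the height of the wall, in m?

K_a = 0.2486. P_a = ½ K_a γ H² ⇒ H = √(2P_a/(K_a γ)).
H = √(2×305.7/(0.2486×20.7)) = 10.90 m.

10.9 m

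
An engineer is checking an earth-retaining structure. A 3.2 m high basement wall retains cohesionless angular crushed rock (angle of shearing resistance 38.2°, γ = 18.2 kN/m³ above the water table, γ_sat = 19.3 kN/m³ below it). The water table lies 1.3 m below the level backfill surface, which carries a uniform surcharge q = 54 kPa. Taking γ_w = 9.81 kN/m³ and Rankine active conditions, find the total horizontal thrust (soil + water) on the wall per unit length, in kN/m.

76.7 kN/m

K_a = tan²(45° − φ/2) = 0.2358.
γ' = 19.3 − 9.81 = 9.490 kN/m³. h₂ = H − d_w = 1.9 m.
σ'_h: at surface K_a·q = 12.73; at WT K_a(q+γd_w) = 18.31; at base K_a(q+γd_w+γ'h₂) = 22.56 kPa.
P₁ = ½(12.73+18.31)×1.3 = 20.18; P₂ = ½(18.31+22.56)×1.9 = 38.83; P_w = ½γ_w h₂² = 17.71.
Total = 20.18+38.83+17.71 = 76.71 kN/m.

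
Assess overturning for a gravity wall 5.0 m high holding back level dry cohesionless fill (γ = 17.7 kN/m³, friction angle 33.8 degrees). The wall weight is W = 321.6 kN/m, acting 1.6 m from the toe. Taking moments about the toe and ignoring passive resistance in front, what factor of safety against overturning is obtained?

K_a = tan²(45° − 33.8°/2) = 0.2851.
P_a = ½K_aγH² = 0.5×0.2851×17.7×5.0² = 63.08 kN/m, acting at H/3 = 1.667 m above the base.
Overturning moment M_o = P_a × H/3 = 63.08 × 1.667 = 105.1.
Resisting moment M_r = W × 1.6 = 321.6 × 1.6 = 514.6.
FS_overturning = M_r/M_o = 514.6/105.1 = 4.894.

4.89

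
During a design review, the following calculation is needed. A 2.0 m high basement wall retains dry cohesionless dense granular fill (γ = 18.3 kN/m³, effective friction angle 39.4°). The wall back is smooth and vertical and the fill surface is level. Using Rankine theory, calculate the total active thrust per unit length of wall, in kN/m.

8.18 kN/m

K_a = tan²(45° − φ/2) = 0.2234.
P_a = ½ K_a γ H² = 0.5 × 0.2234 × 18.3 × 2.0² = 8.178 kN/m.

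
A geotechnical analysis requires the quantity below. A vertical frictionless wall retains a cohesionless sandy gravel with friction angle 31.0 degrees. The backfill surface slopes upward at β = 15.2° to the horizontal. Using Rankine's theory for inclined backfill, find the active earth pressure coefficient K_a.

0.357

K_a = cos β · (cos β − √(cos²β − cos²φ)) / (cos β + √(cos²β − cos²φ)).
cos β = 0.9650, cos φ = 0.8572, √(cos²β − cos²φ) = 0.4433.
K_a = 0.9650 × (0.9650 − 0.4433)/(0.9650 + 0.4433) = 0.3575.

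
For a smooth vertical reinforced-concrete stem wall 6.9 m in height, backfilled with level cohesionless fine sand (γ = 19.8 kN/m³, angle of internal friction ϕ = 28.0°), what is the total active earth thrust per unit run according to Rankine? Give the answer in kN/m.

K_a = tan²(45° − φ/2) = 0.3610.
P_a = ½ K_a γ H² = 0.5 × 0.3610 × 19.8 × 6.9² = 170.2 kN/m.

170 kN/m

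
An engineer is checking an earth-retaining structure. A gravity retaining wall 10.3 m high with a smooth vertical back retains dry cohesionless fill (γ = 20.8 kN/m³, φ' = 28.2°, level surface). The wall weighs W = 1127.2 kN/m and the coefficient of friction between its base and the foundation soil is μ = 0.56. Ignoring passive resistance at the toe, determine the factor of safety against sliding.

K_a = tan²(45° − 28.2°/2) = 0.3582.
P_a = ½K_aγH² = 0.5×0.3582×20.8×10.3² = 395.2 kN/m, acting at H/3 = 3.433 m above the base.
FS_sliding = μW / P_a = 0.56×1127.2 / 395.2 = 1.597.

1.60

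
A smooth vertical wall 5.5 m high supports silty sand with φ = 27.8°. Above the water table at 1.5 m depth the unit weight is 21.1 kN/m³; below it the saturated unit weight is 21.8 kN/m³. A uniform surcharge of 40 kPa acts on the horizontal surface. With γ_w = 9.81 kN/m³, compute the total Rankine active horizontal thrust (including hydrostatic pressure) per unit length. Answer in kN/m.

248 kN/m

K_a = tan²(45° − φ/2) = 0.3639.
γ' = 21.8 − 9.81 = 11.99 kN/m³. h₂ = H − d_w = 4.0 m.
σ'_h: at surface K_a·q = 14.56; at WT K_a(q+γd_w) = 26.07; at base K_a(q+γd_w+γ'h₂) = 43.53 kPa.
P₁ = ½(14.56+26.07)×1.5 = 30.47; P₂ = ½(26.07+43.53)×4.0 = 139.2; P_w = ½γ_w h₂² = 78.48.
Total = 30.47+139.2+78.48 = 248.1 kN/m.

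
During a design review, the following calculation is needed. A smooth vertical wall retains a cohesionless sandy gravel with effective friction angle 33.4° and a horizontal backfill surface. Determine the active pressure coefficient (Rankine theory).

K_a = tan²(45° − φ/2) = tan²(28.30°) = 0.2899.

0.290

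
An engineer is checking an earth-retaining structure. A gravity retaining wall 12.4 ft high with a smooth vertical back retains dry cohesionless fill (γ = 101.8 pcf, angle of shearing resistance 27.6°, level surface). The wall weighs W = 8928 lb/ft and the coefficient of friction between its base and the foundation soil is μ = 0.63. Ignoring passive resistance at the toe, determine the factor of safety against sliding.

K_a = tan²(45° − 27.6°/2) = 0.3668.
P_a = ½K_aγH² = 0.5×0.3668×101.8×12.4² = 2871 lb/ft, acting at H/3 = 4.133 ft above the base.
FS_sliding = μW / P_a = 0.63×8928 / 2871 = 1.959.

1.96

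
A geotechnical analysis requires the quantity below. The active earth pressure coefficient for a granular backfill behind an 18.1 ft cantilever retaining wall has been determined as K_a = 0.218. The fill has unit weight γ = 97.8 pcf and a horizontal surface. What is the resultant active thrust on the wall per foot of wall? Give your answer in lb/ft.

3490 lb/ft

P = ½ K_a γ H² = 0.5 × 0.218 × 97.8 × 18.1² = 3492 lb/ft.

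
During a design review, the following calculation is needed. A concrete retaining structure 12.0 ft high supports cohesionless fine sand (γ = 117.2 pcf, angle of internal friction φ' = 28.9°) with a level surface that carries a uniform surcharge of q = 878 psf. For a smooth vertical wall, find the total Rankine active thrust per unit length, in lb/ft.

6610 lb/ft

K_a = tan²(45° − φ/2) = 0.3484.
Soil triangle: ½ K_a γ H² = 0.5×0.3484×117.2×12.0² = 2940 lb/ft.
Surcharge rectangle: K_a q H = 0.3484×878×12.0 = 3670 lb/ft.
Total = 2940 + 3670 = 6610 lb/ft.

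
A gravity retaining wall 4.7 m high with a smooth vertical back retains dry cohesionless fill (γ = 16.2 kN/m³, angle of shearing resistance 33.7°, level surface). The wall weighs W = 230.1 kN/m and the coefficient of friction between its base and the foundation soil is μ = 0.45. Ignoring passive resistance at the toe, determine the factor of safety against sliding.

2.02

K_a = tan²(45° − 33.7°/2) = 0.2863.
P_a = ½K_aγH² = 0.5×0.2863×16.2×4.7² = 51.23 kN/m, acting at H/3 = 1.567 m above the base.
FS_sliding = μW / P_a = 0.45×230.1 / 51.23 = 2.021.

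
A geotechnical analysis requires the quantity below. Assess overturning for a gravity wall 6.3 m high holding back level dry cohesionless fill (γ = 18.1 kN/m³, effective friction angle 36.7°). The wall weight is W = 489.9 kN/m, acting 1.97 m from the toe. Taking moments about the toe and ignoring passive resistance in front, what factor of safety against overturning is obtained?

5.08

K_a = tan²(45° − 36.7°/2) = 0.2519.
P_a = ½K_aγH² = 0.5×0.2519×18.1×6.3² = 90.47 kN/m, acting at H/3 = 2.100 m above the base.
Overturning moment M_o = P_a × H/3 = 90.47 × 2.100 = 190.0.
Resisting moment M_r = W × 1.97 = 489.9 × 1.97 = 965.1.
FS_overturning = M_r/M_o = 965.1/190.0 = 5.080.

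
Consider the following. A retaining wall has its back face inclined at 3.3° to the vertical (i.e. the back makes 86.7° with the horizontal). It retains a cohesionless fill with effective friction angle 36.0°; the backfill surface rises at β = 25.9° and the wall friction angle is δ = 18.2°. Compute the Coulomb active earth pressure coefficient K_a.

0.386

K_a = sin²(α+φ) / [sin²α · sin(α−δ) · (1 + √{sin(φ+δ)sin(φ−β) / (sin(α−δ)sin(α+β))})²].
With α = 86.7°, φ = 36.0°, δ = 18.2°, β = 25.9°: K_a = 0.3858.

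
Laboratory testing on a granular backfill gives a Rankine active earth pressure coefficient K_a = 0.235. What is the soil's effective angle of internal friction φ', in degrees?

38.3°

K_a = tan²(45° − φ/2) ⇒ 45° − φ/2 = arctan(√0.235) = 25.86°.
φ = 2(45° − 25.86°) = 38.27°.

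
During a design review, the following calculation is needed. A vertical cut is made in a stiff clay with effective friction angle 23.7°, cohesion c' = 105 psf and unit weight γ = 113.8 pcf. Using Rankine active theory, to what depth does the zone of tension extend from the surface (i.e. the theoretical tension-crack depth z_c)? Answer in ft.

K_a = tan²(45° − 23.7°/2) = 0.4266; √K_a = 0.6531.
The active pressure is zero where K_a γ z = 2c√K_a, so z_c = 2c/(γ√K_a) = 2×105/(113.8×0.6531) = 2.825 ft.

2.83 ft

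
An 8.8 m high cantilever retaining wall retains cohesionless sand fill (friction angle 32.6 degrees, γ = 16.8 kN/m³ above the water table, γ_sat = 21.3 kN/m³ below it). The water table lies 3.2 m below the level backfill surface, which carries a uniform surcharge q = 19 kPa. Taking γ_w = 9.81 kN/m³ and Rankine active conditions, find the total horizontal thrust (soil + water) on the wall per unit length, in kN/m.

K_a = tan²(45° − φ/2) = 0.2997.
γ' = 21.3 − 9.81 = 11.49 kN/m³. h₂ = H − d_w = 5.6 m.
σ'_h: at surface K_a·q = 5.695; at WT K_a(q+γd_w) = 21.81; at base K_a(q+γd_w+γ'h₂) = 41.10 kPa.
P₁ = ½(5.695+21.81)×3.2 = 44.01; P₂ = ½(21.81+41.10)×5.6 = 176.1; P_w = ½γ_w h₂² = 153.8.
Total = 44.01+176.1+153.8 = 374.0 kN/m.

374 kN/m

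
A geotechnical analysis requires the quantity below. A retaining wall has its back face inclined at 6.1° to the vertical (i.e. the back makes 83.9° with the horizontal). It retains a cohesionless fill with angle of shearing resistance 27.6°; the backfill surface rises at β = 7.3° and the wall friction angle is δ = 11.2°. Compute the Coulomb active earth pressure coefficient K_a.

K_a = sin²(α+φ) / [sin²α · sin(α−δ) · (1 + √{sin(φ+δ)sin(φ−β) / (sin(α−δ)sin(α+β))})²].
With α = 83.9°, φ = 27.6°, δ = 11.2°, β = 7.3°: K_a = 0.4202.

0.420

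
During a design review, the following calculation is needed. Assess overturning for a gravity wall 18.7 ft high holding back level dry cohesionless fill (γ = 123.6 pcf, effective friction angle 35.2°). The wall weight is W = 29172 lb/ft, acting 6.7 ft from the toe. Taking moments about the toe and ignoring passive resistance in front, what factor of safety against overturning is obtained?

5.40

K_a = tan²(45° − 35.2°/2) = 0.2687.
P_a = ½K_aγH² = 0.5×0.2687×123.6×18.7² = 5807 lb/ft, acting at H/3 = 6.233 ft above the base.
Overturning moment M_o = P_a × H/3 = 5807 × 6.233 = 36190.
Resisting moment M_r = W × 6.7 = 29172 × 6.7 = 195500.
FS_overturning = M_r/M_o = 195500/36190 = 5.400.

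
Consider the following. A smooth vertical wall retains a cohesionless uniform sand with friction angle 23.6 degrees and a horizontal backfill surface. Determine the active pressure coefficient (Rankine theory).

K_a = tan²(45° − φ/2) = tan²(33.20°) = 0.4282.

0.428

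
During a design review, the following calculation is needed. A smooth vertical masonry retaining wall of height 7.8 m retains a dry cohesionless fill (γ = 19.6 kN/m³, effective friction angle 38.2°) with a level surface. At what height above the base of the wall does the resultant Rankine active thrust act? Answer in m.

2.60 m

K_a = 0.2358.
The pressure distribution is triangular, so the resultant acts at H/3 above the base = 7.8/3 = 2.600 m.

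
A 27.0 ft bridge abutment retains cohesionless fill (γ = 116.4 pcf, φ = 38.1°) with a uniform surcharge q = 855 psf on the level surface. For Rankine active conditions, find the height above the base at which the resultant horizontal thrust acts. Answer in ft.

10.6 ft

K_a = 0.2368.
Triangular part P₁ = ½K_aγH² = 10050 at H/3 = 9.000 ft; rectangular part P₂ = K_a q H = 5467 at H/2 = 13.50 ft.
ȳ = (P₁·9.000 + P₂·13.50)/(P₁+P₂) = 10.59 ft.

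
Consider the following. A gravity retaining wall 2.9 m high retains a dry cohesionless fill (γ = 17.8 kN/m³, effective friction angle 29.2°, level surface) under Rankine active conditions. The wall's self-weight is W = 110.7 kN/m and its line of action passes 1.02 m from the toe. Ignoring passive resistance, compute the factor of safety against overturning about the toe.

4.53

K_a = tan²(45° − 29.2°/2) = 0.3442.
P_a = ½K_aγH² = 0.5×0.3442×17.8×2.9² = 25.76 kN/m, acting at H/3 = 0.9667 m above the base.
Overturning moment M_o = P_a × H/3 = 25.76 × 0.9667 = 24.91.
Resisting moment M_r = W × 1.02 = 110.7 × 1.02 = 112.9.
FS_overturning = M_r/M_o = 112.9/24.91 = 4.534.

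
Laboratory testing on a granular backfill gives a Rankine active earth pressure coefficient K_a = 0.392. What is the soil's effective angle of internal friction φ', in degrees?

25.9°

K_a = tan²(45° − φ/2) ⇒ 45° − φ/2 = arctan(√0.392) = 32.05°.
φ = 2(45° − 32.05°) = 25.90°.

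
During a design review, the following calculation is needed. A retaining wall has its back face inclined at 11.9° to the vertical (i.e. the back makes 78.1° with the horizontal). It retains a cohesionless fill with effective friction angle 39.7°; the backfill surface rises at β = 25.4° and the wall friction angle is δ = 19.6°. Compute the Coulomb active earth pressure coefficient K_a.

0.423

K_a = sin²(α+φ) / [sin²α · sin(α−δ) · (1 + √{sin(φ+δ)sin(φ−β) / (sin(α−δ)sin(α+β))})²].
With α = 78.1°, φ = 39.7°, δ = 19.6°, β = 25.4°: K_a = 0.4225.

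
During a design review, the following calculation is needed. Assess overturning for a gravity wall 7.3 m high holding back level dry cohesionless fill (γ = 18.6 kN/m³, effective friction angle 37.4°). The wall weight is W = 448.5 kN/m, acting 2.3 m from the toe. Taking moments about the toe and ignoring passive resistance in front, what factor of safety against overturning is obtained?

K_a = tan²(45° − 37.4°/2) = 0.2443.
P_a = ½K_aγH² = 0.5×0.2443×18.6×7.3² = 121.1 kN/m, acting at H/3 = 2.433 m above the base.
Overturning moment M_o = P_a × H/3 = 121.1 × 2.433 = 294.6.
Resisting moment M_r = W × 2.3 = 448.5 × 2.3 = 1032.
FS_overturning = M_r/M_o = 1032/294.6 = 3.502.

3.50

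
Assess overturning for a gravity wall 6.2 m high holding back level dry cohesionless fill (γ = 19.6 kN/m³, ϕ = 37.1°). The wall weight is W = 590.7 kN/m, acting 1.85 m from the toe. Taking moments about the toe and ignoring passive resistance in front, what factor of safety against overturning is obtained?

5.67

K_a = tan²(45° − 37.1°/2) = 0.2475.
P_a = ½K_aγH² = 0.5×0.2475×19.6×6.2² = 93.24 kN/m, acting at H/3 = 2.067 m above the base.
Overturning moment M_o = P_a × H/3 = 93.24 × 2.067 = 192.7.
Resisting moment M_r = W × 1.85 = 590.7 × 1.85 = 1093.
FS_overturning = M_r/M_o = 1093/192.7 = 5.671.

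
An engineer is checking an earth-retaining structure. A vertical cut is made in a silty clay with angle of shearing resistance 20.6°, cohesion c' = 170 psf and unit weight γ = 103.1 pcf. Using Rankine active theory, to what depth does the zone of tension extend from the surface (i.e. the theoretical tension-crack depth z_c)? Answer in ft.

4.76 ft

K_a = tan²(45° − 20.6°/2) = 0.4795; √K_a = 0.6924.
The active pressure is zero where K_a γ z = 2c√K_a, so z_c = 2c/(γ√K_a) = 2×170/(103.1×0.6924) = 4.763 ft.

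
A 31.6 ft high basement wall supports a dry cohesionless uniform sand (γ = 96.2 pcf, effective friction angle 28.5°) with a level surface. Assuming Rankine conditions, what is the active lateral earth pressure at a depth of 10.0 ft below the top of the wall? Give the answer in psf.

341 psf

K_a = (1 − sin φ)/(1 + sin φ) = 0.3540.
σ_h = K_a γ z = 0.3540 × 96.2 × 10.0 = 340.5 psf.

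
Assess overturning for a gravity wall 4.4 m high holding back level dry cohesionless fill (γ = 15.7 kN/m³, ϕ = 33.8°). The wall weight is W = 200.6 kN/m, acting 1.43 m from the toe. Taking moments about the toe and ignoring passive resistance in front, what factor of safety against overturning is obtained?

K_a = tan²(45° − 33.8°/2) = 0.2851.
P_a = ½K_aγH² = 0.5×0.2851×15.7×4.4² = 43.33 kN/m, acting at H/3 = 1.467 m above the base.
Overturning moment M_o = P_a × H/3 = 43.33 × 1.467 = 63.55.
Resisting moment M_r = W × 1.43 = 200.6 × 1.43 = 286.9.
FS_overturning = M_r/M_o = 286.9/63.55 = 4.514.

4.51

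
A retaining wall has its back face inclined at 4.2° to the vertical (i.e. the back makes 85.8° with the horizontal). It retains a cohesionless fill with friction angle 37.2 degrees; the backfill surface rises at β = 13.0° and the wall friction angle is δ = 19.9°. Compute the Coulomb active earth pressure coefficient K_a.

0.296

K_a = sin²(α+φ) / [sin²α · sin(α−δ) · (1 + √{sin(φ+δ)sin(φ−β) / (sin(α−δ)sin(α+β))})²].
With α = 85.8°, φ = 37.2°, δ = 19.9°, β = 13.0°: K_a = 0.2960.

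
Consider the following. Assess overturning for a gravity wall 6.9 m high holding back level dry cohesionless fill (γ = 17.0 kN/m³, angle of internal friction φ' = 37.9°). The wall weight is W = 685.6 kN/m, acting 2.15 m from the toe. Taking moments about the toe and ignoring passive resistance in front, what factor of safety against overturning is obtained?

6.63

K_a = tan²(45° − 37.9°/2) = 0.2389.
P_a = ½K_aγH² = 0.5×0.2389×17.0×6.9² = 96.69 kN/m, acting at H/3 = 2.300 m above the base.
Overturning moment M_o = P_a × H/3 = 96.69 × 2.300 = 222.4.
Resisting moment M_r = W × 2.15 = 685.6 × 2.15 = 1474.
FS_overturning = M_r/M_o = 1474/222.4 = 6.628.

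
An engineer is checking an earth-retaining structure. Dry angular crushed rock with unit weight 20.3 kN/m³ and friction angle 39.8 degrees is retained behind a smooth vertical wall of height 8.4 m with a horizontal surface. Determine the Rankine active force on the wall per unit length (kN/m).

K_a = tan²(45° − φ/2) = 0.2194.
P_a = ½ K_a γ H² = 0.5 × 0.2194 × 20.3 × 8.4² = 157.2 kN/m.

157 kN/m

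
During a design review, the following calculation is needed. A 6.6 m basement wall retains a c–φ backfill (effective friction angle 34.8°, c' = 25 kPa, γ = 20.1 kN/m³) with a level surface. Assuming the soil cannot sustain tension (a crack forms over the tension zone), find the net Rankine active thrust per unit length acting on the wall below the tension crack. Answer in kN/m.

K_a = 0.2733; √K_a = 0.5228.
Tension-crack depth z_c = 2c/(γ√K_a) = 2×25/(20.1×0.5228) = 4.758 m.
σ_a at base = K_a γ H − 2c√K_a = 0.2733×20.1×6.6 − 2×25×0.5228 = 10.12 kPa.
P_a = ½ × 10.12 × (H − z_c) = 0.5×10.12×1.842 = 9.317 kN/m.

9.32 kN/m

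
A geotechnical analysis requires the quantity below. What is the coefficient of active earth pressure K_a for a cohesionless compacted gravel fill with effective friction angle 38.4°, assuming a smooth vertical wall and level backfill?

K_a = (1 − sin φ)/(1 + sin φ) = (1 − sin 38.4°)/(1 + sin 38.4°) = 0.2337.

0.234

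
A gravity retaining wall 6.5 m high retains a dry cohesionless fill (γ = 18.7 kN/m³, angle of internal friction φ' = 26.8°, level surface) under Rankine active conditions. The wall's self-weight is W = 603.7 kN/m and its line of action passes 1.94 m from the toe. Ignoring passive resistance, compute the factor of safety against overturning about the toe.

K_a = tan²(45° − 26.8°/2) = 0.3785.
P_a = ½K_aγH² = 0.5×0.3785×18.7×6.5² = 149.5 kN/m, acting at H/3 = 2.167 m above the base.
Overturning moment M_o = P_a × H/3 = 149.5 × 2.167 = 323.9.
Resisting moment M_r = W × 1.94 = 603.7 × 1.94 = 1171.
FS_overturning = M_r/M_o = 1171/323.9 = 3.615.

3.62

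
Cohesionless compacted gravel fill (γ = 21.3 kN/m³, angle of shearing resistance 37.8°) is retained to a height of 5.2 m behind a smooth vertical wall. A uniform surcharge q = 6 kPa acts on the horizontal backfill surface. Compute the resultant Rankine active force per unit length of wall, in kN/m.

K_a = tan²(45° − φ/2) = 0.2400.
Soil triangle: ½ K_a γ H² = 0.5×0.2400×21.3×5.2² = 69.11 kN/m.
Surcharge rectangle: K_a q H = 0.2400×6×5.2 = 7.488 kN/m.
Total = 69.11 + 7.488 = 76.60 kN/m.

76.6 kN/m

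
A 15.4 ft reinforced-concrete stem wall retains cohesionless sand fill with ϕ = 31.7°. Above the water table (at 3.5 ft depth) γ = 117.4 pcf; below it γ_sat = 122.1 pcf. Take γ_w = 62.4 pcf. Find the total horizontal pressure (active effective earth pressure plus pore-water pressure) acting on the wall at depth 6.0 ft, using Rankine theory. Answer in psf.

330 psf

K_a = (1 − sin φ)/(1 + sin φ) = 0.3111.
γ' = 122.1 − 62.4 = 59.70 pcf.
Effective vertical stress at 6.0 ft: σ'_v = 117.4×3.5 + 59.70×2.50 = 560.2 psf.
σ'_h = K_a σ'_v = 0.3111 × 560.2 = 174.2 psf; u = γ_w × 2.50 = 156.0 psf.
Total σ_h = 174.2 + 156.0 = 330.2 psf.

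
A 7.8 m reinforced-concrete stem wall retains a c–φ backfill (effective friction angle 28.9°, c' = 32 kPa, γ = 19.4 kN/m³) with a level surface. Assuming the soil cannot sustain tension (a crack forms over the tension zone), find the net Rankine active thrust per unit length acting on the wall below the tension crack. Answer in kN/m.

16.5 kN/m

K_a = 0.3484; √K_a = 0.5902.
Tension-crack depth z_c = 2c/(γ√K_a) = 2×32/(19.4×0.5902) = 5.589 m.
σ_a at base = K_a γ H − 2c√K_a = 0.3484×19.4×7.8 − 2×32×0.5902 = 14.94 kPa.
P_a = ½ × 14.94 × (H − z_c) = 0.5×14.94×2.211 = 16.51 kN/m.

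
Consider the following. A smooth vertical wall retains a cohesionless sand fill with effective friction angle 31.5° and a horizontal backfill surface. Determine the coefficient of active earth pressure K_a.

K_a = (1 − sin φ)/(1 + sin φ) = (1 − sin 31.5°)/(1 + sin 31.5°) = 0.3136.

0.314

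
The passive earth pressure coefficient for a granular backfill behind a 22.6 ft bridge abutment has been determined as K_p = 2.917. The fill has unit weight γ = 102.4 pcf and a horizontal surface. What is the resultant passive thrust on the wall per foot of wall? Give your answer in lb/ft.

76300 lb/ft

P = ½ K_p γ H² = 0.5 × 2.917 × 102.4 × 22.6² = 76280 lb/ft.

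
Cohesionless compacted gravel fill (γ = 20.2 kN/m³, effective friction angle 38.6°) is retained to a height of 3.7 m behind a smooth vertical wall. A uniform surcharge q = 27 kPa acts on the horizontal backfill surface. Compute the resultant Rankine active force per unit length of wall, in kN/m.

K_a = tan²(45° − φ/2) = 0.2316.
Soil triangle: ½ K_a γ H² = 0.5×0.2316×20.2×3.7² = 32.03 kN/m.
Surcharge rectangle: K_a q H = 0.2316×27×3.7 = 23.14 kN/m.
Total = 32.03 + 23.14 = 55.16 kN/m.

55.2 kN/m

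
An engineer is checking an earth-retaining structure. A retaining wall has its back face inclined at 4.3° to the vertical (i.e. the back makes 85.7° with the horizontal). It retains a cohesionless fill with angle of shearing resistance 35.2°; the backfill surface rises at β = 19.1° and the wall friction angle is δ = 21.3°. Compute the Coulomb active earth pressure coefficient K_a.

0.358

K_a = sin²(α+φ) / [sin²α · sin(α−δ) · (1 + √{sin(φ+δ)sin(φ−β) / (sin(α−δ)sin(α+β))})²].
With α = 85.7°, φ = 35.2°, δ = 21.3°, β = 19.1°: K_a = 0.3577.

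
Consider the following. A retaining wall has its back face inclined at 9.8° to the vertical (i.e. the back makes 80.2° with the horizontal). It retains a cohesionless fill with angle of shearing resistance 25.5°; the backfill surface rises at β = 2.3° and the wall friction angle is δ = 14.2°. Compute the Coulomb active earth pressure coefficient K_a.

K_a = sin²(α+φ) / [sin²α · sin(α−δ) · (1 + √{sin(φ+δ)sin(φ−β) / (sin(α−δ)sin(α+β))})²].
With α = 80.2°, φ = 25.5°, δ = 14.2°, β = 2.3°: K_a = 0.4480.

0.448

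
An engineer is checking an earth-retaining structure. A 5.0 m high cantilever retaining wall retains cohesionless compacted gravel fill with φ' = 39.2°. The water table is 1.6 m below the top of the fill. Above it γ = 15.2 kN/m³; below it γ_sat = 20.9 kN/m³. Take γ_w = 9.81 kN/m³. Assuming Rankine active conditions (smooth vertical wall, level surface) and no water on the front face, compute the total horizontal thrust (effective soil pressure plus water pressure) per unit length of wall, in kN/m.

94.2 kN/m

K_a = tan²(45° − φ/2) = 0.2255.
γ' = 20.9 − 9.81 = 11.09 kN/m³. Depth below WT = 3.4 m.
σ'_h at WT = K_a γ d_w = 5.483 kPa; at base = 5.483 + K_a γ' × 3.4 = 13.98 kPa.
P₁ (0–1.6 m) = ½×5.483×1.6 = 4.387. P₂ (1.6–5.0 m) = ½(5.483+13.98)×3.4 = 33.10.
P_w = ½ γ_w h₂² = 0.5×9.81×3.4² = 56.70. Total = 4.387+33.10+56.70 = 94.18 kN/m.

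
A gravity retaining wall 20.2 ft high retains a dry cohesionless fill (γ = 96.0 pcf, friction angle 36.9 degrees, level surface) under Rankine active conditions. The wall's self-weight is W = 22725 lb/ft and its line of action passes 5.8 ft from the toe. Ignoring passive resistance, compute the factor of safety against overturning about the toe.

K_a = tan²(45° − 36.9°/2) = 0.2497.
P_a = ½K_aγH² = 0.5×0.2497×96.0×20.2² = 4890 lb/ft, acting at H/3 = 6.733 ft above the base.
Overturning moment M_o = P_a × H/3 = 4890 × 6.733 = 32930.
Resisting moment M_r = W × 5.8 = 22725 × 5.8 = 131800.
FS_overturning = M_r/M_o = 131800/32930 = 4.003.

4.00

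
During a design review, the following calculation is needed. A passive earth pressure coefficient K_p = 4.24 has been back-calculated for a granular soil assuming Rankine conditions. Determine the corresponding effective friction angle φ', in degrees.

K_p = (1+sin φ)/(1−sin φ) ⇒ sin φ = (K_p − 1)/(K_p + 1) = 0.6183.
φ = arcsin(0.6183) = 38.19°.

38.2°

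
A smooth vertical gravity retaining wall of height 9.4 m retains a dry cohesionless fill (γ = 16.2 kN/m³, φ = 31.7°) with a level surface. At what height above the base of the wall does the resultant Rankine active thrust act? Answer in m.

3.13 m

K_a = 0.3111.
The pressure distribution is triangular, so the resultant acts at H/3 above the base = 9.4/3 = 3.133 m.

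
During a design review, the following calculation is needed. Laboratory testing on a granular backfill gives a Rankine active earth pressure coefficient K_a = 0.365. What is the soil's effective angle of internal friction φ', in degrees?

K_a = tan²(45° − φ/2) ⇒ 45° − φ/2 = arctan(√0.365) = 31.14°.
φ = 2(45° − 31.14°) = 27.72°.

27.7°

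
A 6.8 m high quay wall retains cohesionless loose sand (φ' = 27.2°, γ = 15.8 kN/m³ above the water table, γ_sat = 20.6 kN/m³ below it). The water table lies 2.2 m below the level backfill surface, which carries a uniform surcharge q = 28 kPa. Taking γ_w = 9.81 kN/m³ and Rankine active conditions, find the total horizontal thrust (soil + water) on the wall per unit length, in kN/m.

K_a = tan²(45° − φ/2) = 0.3726.
γ' = 20.6 − 9.81 = 10.79 kN/m³. h₂ = H − d_w = 4.6 m.
σ'_h: at surface K_a·q = 10.43; at WT K_a(q+γd_w) = 23.38; at base K_a(q+γd_w+γ'h₂) = 41.88 kPa.
P₁ = ½(10.43+23.38)×2.2 = 37.20; P₂ = ½(23.38+41.88)×4.6 = 150.1; P_w = ½γ_w h₂² = 103.8.
Total = 37.20+150.1+103.8 = 291.1 kN/m.

291 kN/m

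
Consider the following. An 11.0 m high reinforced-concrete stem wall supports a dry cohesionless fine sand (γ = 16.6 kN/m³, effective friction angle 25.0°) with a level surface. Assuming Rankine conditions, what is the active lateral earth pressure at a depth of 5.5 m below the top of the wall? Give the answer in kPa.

37.1 kPa

K_a = (1 − sin φ)/(1 + sin φ) = 0.4059.
σ_h = K_a γ z = 0.4059 × 16.6 × 5.5 = 37.05 kPa.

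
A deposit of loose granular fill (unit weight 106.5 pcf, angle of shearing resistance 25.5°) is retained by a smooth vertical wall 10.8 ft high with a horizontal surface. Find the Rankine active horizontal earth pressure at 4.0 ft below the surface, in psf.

170 psf

K_a = (1 − sin φ)/(1 + sin φ) = 0.3981.
σ_h = K_a γ z = 0.3981 × 106.5 × 4.0 = 169.6 psf.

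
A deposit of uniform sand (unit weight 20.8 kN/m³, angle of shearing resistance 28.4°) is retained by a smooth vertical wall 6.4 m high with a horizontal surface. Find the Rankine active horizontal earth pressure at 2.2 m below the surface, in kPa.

K_a = (1 − sin φ)/(1 + sin φ) = 0.3554.
σ_h = K_a γ z = 0.3554 × 20.8 × 2.2 = 16.26 kPa.

16.3 kPa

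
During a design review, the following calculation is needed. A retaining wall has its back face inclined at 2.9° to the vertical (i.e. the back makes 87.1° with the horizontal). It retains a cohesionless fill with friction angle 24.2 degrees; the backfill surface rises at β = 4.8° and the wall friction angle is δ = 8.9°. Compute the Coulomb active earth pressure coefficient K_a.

K_a = sin²(α+φ) / [sin²α · sin(α−δ) · (1 + √{sin(φ+δ)sin(φ−β) / (sin(α−δ)sin(α+β))})²].
With α = 87.1°, φ = 24.2°, δ = 8.9°, β = 4.8°: K_a = 0.4344.

0.434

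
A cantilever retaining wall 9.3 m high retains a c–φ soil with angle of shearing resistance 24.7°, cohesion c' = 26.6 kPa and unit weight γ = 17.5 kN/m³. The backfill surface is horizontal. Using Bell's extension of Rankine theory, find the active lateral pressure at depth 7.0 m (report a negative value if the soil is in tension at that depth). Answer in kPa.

K_a = (1 − sin φ)/(1 + sin φ) = 0.4106.
σ_a = K_a γ z − 2c√K_a = 0.4106×17.5×7.0 − 2×26.6×0.6408 = 16.21 kPa.

16.2 kPa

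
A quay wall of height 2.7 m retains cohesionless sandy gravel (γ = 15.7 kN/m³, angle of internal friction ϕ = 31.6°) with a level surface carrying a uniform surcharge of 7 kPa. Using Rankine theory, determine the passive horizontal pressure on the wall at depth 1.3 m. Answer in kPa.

K_p = (1 + sin φ)/(1 − sin φ) = 3.202.
σ_v = γz + q = 15.7 × 1.3 + 7 = 27.41 kPa.
σ_h = K_p σ_v = 3.202 × 27.41 = 87.75 kPa.

87.8 kPa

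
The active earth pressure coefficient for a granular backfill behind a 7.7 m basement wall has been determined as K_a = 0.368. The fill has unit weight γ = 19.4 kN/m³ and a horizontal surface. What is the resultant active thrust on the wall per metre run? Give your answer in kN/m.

P = ½ K_a γ H² = 0.5 × 0.368 × 19.4 × 7.7² = 211.6 kN/m.

212 kN/m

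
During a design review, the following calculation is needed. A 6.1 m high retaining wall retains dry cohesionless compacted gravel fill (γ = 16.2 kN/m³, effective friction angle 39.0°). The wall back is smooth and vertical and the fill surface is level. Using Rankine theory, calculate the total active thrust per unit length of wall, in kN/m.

K_a = tan²(45° − φ/2) = 0.2275.
P_a = ½ K_a γ H² = 0.5 × 0.2275 × 16.2 × 6.1² = 68.57 kN/m.

68.6 kN/m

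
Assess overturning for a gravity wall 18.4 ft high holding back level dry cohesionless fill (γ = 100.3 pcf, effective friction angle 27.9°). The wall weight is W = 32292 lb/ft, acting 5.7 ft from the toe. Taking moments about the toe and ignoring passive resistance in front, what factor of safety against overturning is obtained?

K_a = tan²(45° − 27.9°/2) = 0.3625.
P_a = ½K_aγH² = 0.5×0.3625×100.3×18.4² = 6154 lb/ft, acting at H/3 = 6.133 ft above the base.
Overturning moment M_o = P_a × H/3 = 6154 × 6.133 = 37750.
Resisting moment M_r = W × 5.7 = 32292 × 5.7 = 184100.
FS_overturning = M_r/M_o = 184100/37750 = 4.876.

4.88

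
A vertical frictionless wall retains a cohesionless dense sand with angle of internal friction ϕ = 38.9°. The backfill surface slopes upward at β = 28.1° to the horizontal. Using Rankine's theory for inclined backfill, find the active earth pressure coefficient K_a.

0.317

K_a = cos β · (cos β − √(cos²β − cos²φ)) / (cos β + √(cos²β − cos²φ)).
cos β = 0.8821, cos φ = 0.7782, √(cos²β − cos²φ) = 0.4153.
K_a = 0.8821 × (0.8821 − 0.4153)/(0.8821 + 0.4153) = 0.3174.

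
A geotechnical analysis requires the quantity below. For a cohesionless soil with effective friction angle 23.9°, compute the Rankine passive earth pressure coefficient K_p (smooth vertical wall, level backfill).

K_p = (1 + sin φ)/(1 − sin φ) = tan²(45° + 23.9°/2) = 2.362.

2.36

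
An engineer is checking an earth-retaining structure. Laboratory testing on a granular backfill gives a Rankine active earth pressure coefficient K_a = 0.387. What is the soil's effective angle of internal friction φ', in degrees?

26.2°

K_a = tan²(45° − φ/2) ⇒ 45° − φ/2 = arctan(√0.387) = 31.89°.
φ = 2(45° − 31.89°) = 26.23°.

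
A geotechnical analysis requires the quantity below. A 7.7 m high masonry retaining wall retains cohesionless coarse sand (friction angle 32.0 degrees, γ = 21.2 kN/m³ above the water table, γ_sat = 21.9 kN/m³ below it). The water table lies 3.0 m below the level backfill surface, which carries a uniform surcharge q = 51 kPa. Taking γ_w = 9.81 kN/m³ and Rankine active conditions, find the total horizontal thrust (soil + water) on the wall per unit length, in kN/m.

K_a = tan²(45° − φ/2) = 0.3073.
γ' = 21.9 − 9.81 = 12.09 kN/m³. h₂ = H − d_w = 4.7 m.
σ'_h: at surface K_a·q = 15.67; at WT K_a(q+γd_w) = 35.21; at base K_a(q+γd_w+γ'h₂) = 52.67 kPa.
P₁ = ½(15.67+35.21)×3.0 = 76.32; P₂ = ½(35.21+52.67)×4.7 = 206.5; P_w = ½γ_w h₂² = 108.4.
Total = 76.32+206.5+108.4 = 391.2 kN/m.

391 kN/m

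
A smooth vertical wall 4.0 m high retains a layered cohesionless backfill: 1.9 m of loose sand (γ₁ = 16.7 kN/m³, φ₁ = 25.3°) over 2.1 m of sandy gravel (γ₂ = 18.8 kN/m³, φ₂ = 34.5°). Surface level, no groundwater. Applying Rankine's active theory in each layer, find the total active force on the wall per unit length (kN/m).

K_a1 = tan²(45°−25.3°/2) = 0.4012; K_a2 = tan²(45°−34.5°/2) = 0.2768.
Layer 1: σ at base = K_a1 γ₁ h₁ = 12.73 kPa; P₁ = ½×12.73×1.9 = 12.09.
Layer 2: σ_v at top = γ₁h₁ = 31.73; σ_h top = K_a2×31.73 = 8.783; σ_h base = K_a2×(31.73+18.8×2.1) = 19.71.
P₂ = ½(8.783+19.71)×2.1 = 29.92. Total P_a = 12.09+29.92 = 42.01 kN/m.

42.0 kN/m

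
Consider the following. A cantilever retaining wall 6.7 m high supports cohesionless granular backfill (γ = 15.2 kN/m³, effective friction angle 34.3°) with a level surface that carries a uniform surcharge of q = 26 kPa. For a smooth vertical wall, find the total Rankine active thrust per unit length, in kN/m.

144 kN/m

K_a = tan²(45° − φ/2) = 0.2792.
Soil triangle: ½ K_a γ H² = 0.5×0.2792×15.2×6.7² = 95.24 kN/m.
Surcharge rectangle: K_a q H = 0.2792×26×6.7 = 48.63 kN/m.
Total = 95.24 + 48.63 = 143.9 kN/m.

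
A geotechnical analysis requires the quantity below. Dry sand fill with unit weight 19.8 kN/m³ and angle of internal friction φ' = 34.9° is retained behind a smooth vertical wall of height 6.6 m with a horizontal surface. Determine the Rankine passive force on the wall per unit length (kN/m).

K_p = tan²(45° + φ/2) = 3.674.
P_p = ½ K_p γ H² = 0.5 × 3.674 × 19.8 × 6.6² = 1585 kN/m.

1580 kN/m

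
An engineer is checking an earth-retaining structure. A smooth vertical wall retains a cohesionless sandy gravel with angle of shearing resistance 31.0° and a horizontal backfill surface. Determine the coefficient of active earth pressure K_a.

K_a = tan²(45° − φ/2) = tan²(29.50°) = 0.3201.

0.320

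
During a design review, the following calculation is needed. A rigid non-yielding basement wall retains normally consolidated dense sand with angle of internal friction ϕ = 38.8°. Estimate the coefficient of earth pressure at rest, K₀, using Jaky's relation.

0.373

K₀ = 1 − sin φ' = 1 − sin 38.8° = 0.3734.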